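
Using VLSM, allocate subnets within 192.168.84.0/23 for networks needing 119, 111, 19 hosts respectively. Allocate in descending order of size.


119 hosts -> /25 (126 usable): 192.168.84.0/25
111 hosts -> /25 (126 usable): 192.168.84.128/25
19 hosts -> /27 (30 usable): 192.168.85.0/27
Allocation: 192.168.84.0/25 (119 hosts, 126 usable); 192.168.84.128/25 (111 hosts, 126 usable); 192.168.85.0/27 (19 hosts, 30 usable)


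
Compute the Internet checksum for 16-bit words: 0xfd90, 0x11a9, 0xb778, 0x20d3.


Sum all words (with carry folding):
+ 0xfd90 = 0xfd90
+ 0x11a9 = 0x0f3a
+ 0xb778 = 0xc6b2
+ 0x20d3 = 0xe785
One's complement: ~0xe785
Checksum = 0x187a


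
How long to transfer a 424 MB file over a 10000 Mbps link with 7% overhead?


Effective throughput = 10000 * (1 - 7/100) = 9300 Mbps
File size in Mb = 424 * 8 = 3392 Mb
Time = 3392 / 9300
Time = 0.3647 seconds


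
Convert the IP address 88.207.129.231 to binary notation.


88 = 01011000
207 = 11001111
129 = 10000001
231 = 11100111
Binary: 01011000.11001111.10000001.11100111


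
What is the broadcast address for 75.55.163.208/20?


Network: 75.55.160.0/20
Host bits = 12
Set all host bits to 1:
Broadcast: 75.55.175.255


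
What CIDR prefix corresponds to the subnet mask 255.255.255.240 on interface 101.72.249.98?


Binary: 11111111.11111111.11111111.11110000
Count leading 1s
Prefix: /28


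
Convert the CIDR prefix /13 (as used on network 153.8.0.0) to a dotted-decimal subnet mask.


/13 means 13 network bits, 19 host bits
Binary: 11111111111110000000000000000000
Mask: 255.248.0.0


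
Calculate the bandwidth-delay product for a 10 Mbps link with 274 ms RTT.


BDP = bandwidth * RTT
= 10 Mbps * 274 ms
= 10 * 1e6 * 274 / 1000 bits
= 2740000 bits
= 342500 bytes
= 334.4727 KB
BDP = 2740000 bits (342500 bytes)


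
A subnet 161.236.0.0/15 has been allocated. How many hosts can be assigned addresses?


Host bits = 32 - 15 = 17
Total addresses = 2^17 = 131072
Usable = total - 2 (network and broadcast)
Usable hosts: 131070


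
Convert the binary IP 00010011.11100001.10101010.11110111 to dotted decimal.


00010011 = 19
11100001 = 225
10101010 = 170
11110111 = 247
IP: 19.225.170.247


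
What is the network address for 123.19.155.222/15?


IP:   01111011.00010011.10011011.11011110
Mask: 11111111.11111110.00000000.00000000
AND operation:
Net:  01111011.00010010.00000000.00000000
Network: 123.18.0.0/15


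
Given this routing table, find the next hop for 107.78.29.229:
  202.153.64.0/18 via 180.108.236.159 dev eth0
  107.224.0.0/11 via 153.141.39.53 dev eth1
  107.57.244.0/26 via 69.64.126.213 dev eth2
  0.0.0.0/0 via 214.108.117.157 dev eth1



Longest prefix match for 107.78.29.229:
  /18 202.153.64.0: no
  /11 107.224.0.0: no
  /26 107.57.244.0: no
  /0 0.0.0.0: MATCH
Selected: next-hop 214.108.117.157 via eth1 (matched /0)


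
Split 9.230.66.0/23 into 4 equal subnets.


New prefix = 23 + 2 = 25
Each subnet has 128 addresses
  9.230.66.0/25
  9.230.66.128/25
  9.230.67.0/25
  9.230.67.128/25
Subnets: 9.230.66.0/25, 9.230.66.128/25, 9.230.67.0/25, 9.230.67.128/25


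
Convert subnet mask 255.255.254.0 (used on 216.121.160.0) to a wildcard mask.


Subnet mask: 255.255.254.0
Wildcard = 255.255.255.255 - subnet mask
255 - 255 = 0
255 - 255 = 0
255 - 254 = 1
255 - 0 = 255
Wildcard: 0.0.1.255


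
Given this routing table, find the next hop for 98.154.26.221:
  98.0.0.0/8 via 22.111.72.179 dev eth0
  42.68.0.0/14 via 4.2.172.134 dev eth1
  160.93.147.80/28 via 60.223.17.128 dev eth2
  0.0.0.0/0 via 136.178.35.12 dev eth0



Longest prefix match for 98.154.26.221:
  /8 98.0.0.0: MATCH
  /14 42.68.0.0: no
  /28 160.93.147.80: no
  /0 0.0.0.0: MATCH
Selected: next-hop 22.111.72.179 via eth0 (matched /8)


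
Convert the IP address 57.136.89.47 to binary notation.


57 = 00111001
136 = 10001000
89 = 01011001
47 = 00101111
Binary: 00111001.10001000.01011001.00101111


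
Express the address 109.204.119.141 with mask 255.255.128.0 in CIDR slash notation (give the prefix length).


Binary: 11111111.11111111.10000000.00000000
Count leading 1s
Prefix: /17


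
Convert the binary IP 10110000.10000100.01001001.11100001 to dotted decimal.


10110000 = 176
10000100 = 132
01001001 = 73
11100001 = 225
IP: 176.132.73.225


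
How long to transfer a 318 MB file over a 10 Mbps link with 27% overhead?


Effective throughput = 10 * (1 - 27/100) = 7.3 Mbps
File size in Mb = 318 * 8 = 2544 Mb
Time = 2544 / 7.3
Time = 348.4932 seconds


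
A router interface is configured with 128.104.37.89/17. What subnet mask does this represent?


/17 means 17 network bits, 15 host bits
Binary: 11111111111111111000000000000000
Mask: 255.255.128.0


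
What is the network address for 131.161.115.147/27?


IP:   10000011.10100001.01110011.10010011
Mask: 11111111.11111111.11111111.11100000
AND operation:
Net:  10000011.10100001.01110011.10000000
Network: 131.161.115.128/27


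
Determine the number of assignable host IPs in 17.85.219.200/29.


Host bits = 32 - 29 = 3
Total addresses = 2^3 = 8
Usable = total - 2 (network and broadcast)
Usable hosts: 6


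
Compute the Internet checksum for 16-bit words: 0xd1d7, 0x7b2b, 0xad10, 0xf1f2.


Sum all words (with carry folding):
+ 0xd1d7 = 0xd1d7
+ 0x7b2b = 0x4d03
+ 0xad10 = 0xfa13
+ 0xf1f2 = 0xec06
One's complement: ~0xec06
Checksum = 0x13f9


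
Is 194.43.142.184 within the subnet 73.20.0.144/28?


Subnet network: 73.20.0.144
Test IP AND mask: 194.43.142.176
No, 194.43.142.184 is not in 73.20.0.144/28


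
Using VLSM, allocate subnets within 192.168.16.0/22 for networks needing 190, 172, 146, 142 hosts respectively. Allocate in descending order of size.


190 hosts -> /24 (254 usable): 192.168.16.0/24
172 hosts -> /24 (254 usable): 192.168.17.0/24
146 hosts -> /24 (254 usable): 192.168.18.0/24
142 hosts -> /24 (254 usable): 192.168.19.0/24
Allocation: 192.168.16.0/24 (190 hosts, 254 usable); 192.168.17.0/24 (172 hosts, 254 usable); 192.168.18.0/24 (146 hosts, 254 usable); 192.168.19.0/24 (142 hosts, 254 usable)


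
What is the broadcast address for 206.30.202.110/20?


Network: 206.30.192.0/20
Host bits = 12
Set all host bits to 1:
Broadcast: 206.30.207.255


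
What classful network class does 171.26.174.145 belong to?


First octet: 171
Binary: 10101011
10xxxxxx -> Class B (128-191)
Class B, default mask 255.255.0.0 (/16)


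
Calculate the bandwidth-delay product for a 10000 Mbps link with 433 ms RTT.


BDP = bandwidth * RTT
= 10000 Mbps * 433 ms
= 10000 * 1e6 * 433 / 1000 bits
= 4330000000 bits
= 541250000 bytes
= 528564.4531 KB
BDP = 4330000000 bits (541250000 bytes)


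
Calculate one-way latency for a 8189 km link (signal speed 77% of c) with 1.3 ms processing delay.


Speed = 0.77 * 3e5 km/s = 231000 km/s
Propagation delay = 8189 / 231000 = 0.0355 s = 35.4502 ms
Processing delay = 1.3 ms
Total one-way latency = 36.7502 ms


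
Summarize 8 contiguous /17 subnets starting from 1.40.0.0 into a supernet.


Original prefix: /17
Number of subnets: 8 = 2^3
New prefix = 17 - 3 = 14
Supernet: 1.40.0.0/14


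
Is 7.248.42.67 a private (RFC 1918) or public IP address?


RFC 1918 private ranges:
  10.0.0.0/8 (10.0.0.0 - 10.255.255.255)
  172.16.0.0/12 (172.16.0.0 - 172.31.255.255)
  192.168.0.0/16 (192.168.0.0 - 192.168.255.255)
Public (not in any RFC 1918 range)


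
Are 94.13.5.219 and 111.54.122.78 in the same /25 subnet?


Mask: 255.255.255.128
94.13.5.219 AND mask = 94.13.5.128
111.54.122.78 AND mask = 111.54.122.0
No, different subnets (94.13.5.128 vs 111.54.122.0)


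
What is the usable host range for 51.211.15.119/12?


Network: 51.208.0.0
Broadcast: 51.223.255.255
First usable = network + 1
Last usable = broadcast - 1
Range: 51.208.0.1 to 51.223.255.254


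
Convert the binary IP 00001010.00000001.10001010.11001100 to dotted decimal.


00001010 = 10
00000001 = 1
10001010 = 138
11001100 = 204
IP: 10.1.138.204


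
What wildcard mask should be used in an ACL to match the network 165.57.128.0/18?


Subnet mask: 255.255.192.0
Wildcard = 255.255.255.255 - subnet mask
255 - 255 = 0
255 - 255 = 0
255 - 192 = 63
255 - 0 = 255
Wildcard: 0.0.63.255


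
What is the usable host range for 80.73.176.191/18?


Network: 80.73.128.0
Broadcast: 80.73.191.255
First usable = network + 1
Last usable = broadcast - 1
Range: 80.73.128.1 to 80.73.191.254


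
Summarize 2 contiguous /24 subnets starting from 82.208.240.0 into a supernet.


Original prefix: /24
Number of subnets: 2 = 2^1
New prefix = 24 - 1 = 23
Supernet: 82.208.240.0/23


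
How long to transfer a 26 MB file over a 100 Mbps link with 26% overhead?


Effective throughput = 100 * (1 - 26/100) = 74 Mbps
File size in Mb = 26 * 8 = 208 Mb
Time = 208 / 74
Time = 2.8108 seconds


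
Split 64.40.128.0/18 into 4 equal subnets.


New prefix = 18 + 2 = 20
Each subnet has 4096 addresses
  64.40.128.0/20
  64.40.144.0/20
  64.40.160.0/20
  64.40.176.0/20
Subnets: 64.40.128.0/20, 64.40.144.0/20, 64.40.160.0/20, 64.40.176.0/20


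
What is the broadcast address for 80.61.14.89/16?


Network: 80.61.0.0/16
Host bits = 16
Set all host bits to 1:
Broadcast: 80.61.255.255


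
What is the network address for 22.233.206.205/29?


IP:   00010110.11101001.11001110.11001101
Mask: 11111111.11111111.11111111.11111000
AND operation:
Net:  00010110.11101001.11001110.11001000
Network: 22.233.206.200/29


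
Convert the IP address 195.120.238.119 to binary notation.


195 = 11000011
120 = 01111000
238 = 11101110
119 = 01110111
Binary: 11000011.01111000.11101110.01110111


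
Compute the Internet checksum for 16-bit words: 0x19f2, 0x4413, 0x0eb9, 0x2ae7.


Sum all words (with carry folding):
+ 0x19f2 = 0x19f2
+ 0x4413 = 0x5e05
+ 0x0eb9 = 0x6cbe
+ 0x2ae7 = 0x97a5
One's complement: ~0x97a5
Checksum = 0x685a


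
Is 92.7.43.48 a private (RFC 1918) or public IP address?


RFC 1918 private ranges:
  10.0.0.0/8 (10.0.0.0 - 10.255.255.255)
  172.16.0.0/12 (172.16.0.0 - 172.31.255.255)
  192.168.0.0/16 (192.168.0.0 - 192.168.255.255)
Public (not in any RFC 1918 range)


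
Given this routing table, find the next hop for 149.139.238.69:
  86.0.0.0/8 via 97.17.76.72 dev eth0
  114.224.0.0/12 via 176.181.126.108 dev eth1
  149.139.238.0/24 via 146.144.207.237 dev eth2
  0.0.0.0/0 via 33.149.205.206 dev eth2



Longest prefix match for 149.139.238.69:
  /8 86.0.0.0: no
  /12 114.224.0.0: no
  /24 149.139.238.0: MATCH
  /0 0.0.0.0: MATCH
Selected: next-hop 146.144.207.237 via eth2 (matched /24)


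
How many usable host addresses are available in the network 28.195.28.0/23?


Host bits = 32 - 23 = 9
Total addresses = 2^9 = 512
Usable = total - 2 (network and broadcast)
Usable hosts: 510


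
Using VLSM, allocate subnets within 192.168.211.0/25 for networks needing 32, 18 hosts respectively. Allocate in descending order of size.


32 hosts -> /26 (62 usable): 192.168.211.0/26
18 hosts -> /27 (30 usable): 192.168.211.64/27
Allocation: 192.168.211.0/26 (32 hosts, 62 usable); 192.168.211.64/27 (18 hosts, 30 usable)


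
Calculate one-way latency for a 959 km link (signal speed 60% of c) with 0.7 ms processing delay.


Speed = 0.6 * 3e5 km/s = 180000 km/s
Propagation delay = 959 / 180000 = 0.0053 s = 5.3278 ms
Processing delay = 0.7 ms
Total one-way latency = 6.0278 ms


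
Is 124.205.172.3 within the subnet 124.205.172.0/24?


Subnet network: 124.205.172.0
Test IP AND mask: 124.205.172.0
Yes, 124.205.172.3 is in 124.205.172.0/24


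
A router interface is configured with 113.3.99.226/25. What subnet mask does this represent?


/25 means 25 network bits, 7 host bits
Binary: 11111111111111111111111110000000
Mask: 255.255.255.128


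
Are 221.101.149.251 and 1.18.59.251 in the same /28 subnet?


Mask: 255.255.255.240
221.101.149.251 AND mask = 221.101.149.240
1.18.59.251 AND mask = 1.18.59.240
No, different subnets (221.101.149.240 vs 1.18.59.240)


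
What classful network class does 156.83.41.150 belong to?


First octet: 156
Binary: 10011100
10xxxxxx -> Class B (128-191)
Class B, default mask 255.255.0.0 (/16)


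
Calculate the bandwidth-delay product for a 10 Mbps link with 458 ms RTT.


BDP = bandwidth * RTT
= 10 Mbps * 458 ms
= 10 * 1e6 * 458 / 1000 bits
= 4580000 bits
= 572500 bytes
= 559.082 KB
BDP = 4580000 bits (572500 bytes)


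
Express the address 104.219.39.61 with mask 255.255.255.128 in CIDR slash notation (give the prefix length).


Binary: 11111111.11111111.11111111.10000000
Count leading 1s
Prefix: /25


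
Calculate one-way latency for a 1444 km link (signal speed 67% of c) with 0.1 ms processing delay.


Speed = 0.67 * 3e5 km/s = 201000 km/s
Propagation delay = 1444 / 201000 = 0.0072 s = 7.1841 ms
Processing delay = 0.1 ms
Total one-way latency = 7.2841 ms


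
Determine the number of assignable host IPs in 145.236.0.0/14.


Host bits = 32 - 14 = 18
Total addresses = 2^18 = 262144
Usable = total - 2 (network and broadcast)
Usable hosts: 262142


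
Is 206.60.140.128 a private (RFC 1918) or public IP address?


RFC 1918 private ranges:
  10.0.0.0/8 (10.0.0.0 - 10.255.255.255)
  172.16.0.0/12 (172.16.0.0 - 172.31.255.255)
  192.168.0.0/16 (192.168.0.0 - 192.168.255.255)
Public (not in any RFC 1918 range)


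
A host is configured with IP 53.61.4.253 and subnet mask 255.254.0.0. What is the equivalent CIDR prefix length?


Binary: 11111111.11111110.00000000.00000000
Count leading 1s
Prefix: /15


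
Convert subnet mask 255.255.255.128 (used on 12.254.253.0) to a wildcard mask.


Subnet mask: 255.255.255.128
Wildcard = 255.255.255.255 - subnet mask
255 - 255 = 0
255 - 255 = 0
255 - 255 = 0
255 - 128 = 127
Wildcard: 0.0.0.127


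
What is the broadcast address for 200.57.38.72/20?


Network: 200.57.32.0/20
Host bits = 12
Set all host bits to 1:
Broadcast: 200.57.47.255


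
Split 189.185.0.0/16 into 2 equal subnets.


New prefix = 16 + 1 = 17
Each subnet has 32768 addresses
  189.185.0.0/17
  189.185.128.0/17
Subnets: 189.185.0.0/17, 189.185.128.0/17


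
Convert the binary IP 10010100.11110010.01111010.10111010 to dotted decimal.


10010100 = 148
11110010 = 242
01111010 = 122
10111010 = 186
IP: 148.242.122.186


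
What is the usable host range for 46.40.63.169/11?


Network: 46.32.0.0
Broadcast: 46.63.255.255
First usable = network + 1
Last usable = broadcast - 1
Range: 46.32.0.1 to 46.63.255.254


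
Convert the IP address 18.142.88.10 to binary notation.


18 = 00010010
142 = 10001110
88 = 01011000
10 = 00001010
Binary: 00010010.10001110.01011000.00001010


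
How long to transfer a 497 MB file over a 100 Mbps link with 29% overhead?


Effective throughput = 100 * (1 - 29/100) = 71 Mbps
File size in Mb = 497 * 8 = 3976 Mb
Time = 3976 / 71
Time = 56 seconds


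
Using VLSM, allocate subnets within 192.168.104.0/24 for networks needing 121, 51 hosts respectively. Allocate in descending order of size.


121 hosts -> /25 (126 usable): 192.168.104.0/25
51 hosts -> /26 (62 usable): 192.168.104.128/26
Allocation: 192.168.104.0/25 (121 hosts, 126 usable); 192.168.104.128/26 (51 hosts, 62 usable)


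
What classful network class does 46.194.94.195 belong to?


First octet: 46
Binary: 00101110
0xxxxxxx -> Class A (1-126)
Class A, default mask 255.0.0.0 (/8)


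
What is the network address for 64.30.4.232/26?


IP:   01000000.00011110.00000100.11101000
Mask: 11111111.11111111.11111111.11000000
AND operation:
Net:  01000000.00011110.00000100.11000000
Network: 64.30.4.192/26


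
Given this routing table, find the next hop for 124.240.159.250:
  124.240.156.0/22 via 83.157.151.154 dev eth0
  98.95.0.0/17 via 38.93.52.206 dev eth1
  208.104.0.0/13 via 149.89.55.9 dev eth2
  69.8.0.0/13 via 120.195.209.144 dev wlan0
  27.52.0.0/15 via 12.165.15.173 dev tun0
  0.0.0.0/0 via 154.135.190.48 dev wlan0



Longest prefix match for 124.240.159.250:
  /22 124.240.156.0: MATCH
  /17 98.95.0.0: no
  /13 208.104.0.0: no
  /13 69.8.0.0: no
  /15 27.52.0.0: no
  /0 0.0.0.0: MATCH
Selected: next-hop 83.157.151.154 via eth0 (matched /22)


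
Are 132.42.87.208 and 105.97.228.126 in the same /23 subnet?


Mask: 255.255.254.0
132.42.87.208 AND mask = 132.42.86.0
105.97.228.126 AND mask = 105.97.228.0
No, different subnets (132.42.86.0 vs 105.97.228.0)


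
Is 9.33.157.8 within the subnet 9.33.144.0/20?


Subnet network: 9.33.144.0
Test IP AND mask: 9.33.144.0
Yes, 9.33.157.8 is in 9.33.144.0/20


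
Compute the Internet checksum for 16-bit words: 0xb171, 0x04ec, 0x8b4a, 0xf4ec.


Sum all words (with carry folding):
+ 0xb171 = 0xb171
+ 0x04ec = 0xb65d
+ 0x8b4a = 0x41a8
+ 0xf4ec = 0x3695
One's complement: ~0x3695
Checksum = 0xc96a


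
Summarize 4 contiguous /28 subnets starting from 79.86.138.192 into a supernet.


Original prefix: /28
Number of subnets: 4 = 2^2
New prefix = 28 - 2 = 26
Supernet: 79.86.138.192/26


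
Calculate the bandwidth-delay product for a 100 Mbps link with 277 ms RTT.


BDP = bandwidth * RTT
= 100 Mbps * 277 ms
= 100 * 1e6 * 277 / 1000 bits
= 27700000 bits
= 3462500 bytes
= 3381.3477 KB
BDP = 27700000 bits (3462500 bytes)


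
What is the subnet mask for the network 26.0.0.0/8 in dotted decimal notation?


/8 means 8 network bits, 24 host bits
Binary: 11111111000000000000000000000000
Mask: 255.0.0.0


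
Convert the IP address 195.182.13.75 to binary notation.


195 = 11000011
182 = 10110110
13 = 00001101
75 = 01001011
Binary: 11000011.10110110.00001101.01001011


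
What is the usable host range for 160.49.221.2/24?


Network: 160.49.221.0
Broadcast: 160.49.221.255
First usable = network + 1
Last usable = broadcast - 1
Range: 160.49.221.1 to 160.49.221.254


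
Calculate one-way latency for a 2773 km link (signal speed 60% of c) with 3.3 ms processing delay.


Speed = 0.6 * 3e5 km/s = 180000 km/s
Propagation delay = 2773 / 180000 = 0.0154 s = 15.4056 ms
Processing delay = 3.3 ms
Total one-way latency = 18.7056 ms


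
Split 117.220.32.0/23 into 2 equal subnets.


New prefix = 23 + 1 = 24
Each subnet has 256 addresses
  117.220.32.0/24
  117.220.33.0/24
Subnets: 117.220.32.0/24, 117.220.33.0/24


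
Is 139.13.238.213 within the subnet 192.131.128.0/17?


Subnet network: 192.131.128.0
Test IP AND mask: 139.13.128.0
No, 139.13.238.213 is not in 192.131.128.0/17


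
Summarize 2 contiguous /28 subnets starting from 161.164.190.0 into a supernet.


Original prefix: /28
Number of subnets: 2 = 2^1
New prefix = 28 - 1 = 27
Supernet: 161.164.190.0/27


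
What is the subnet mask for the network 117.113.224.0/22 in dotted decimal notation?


/22 means 22 network bits, 10 host bits
Binary: 11111111111111111111110000000000
Mask: 255.255.252.0


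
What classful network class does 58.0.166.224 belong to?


First octet: 58
Binary: 00111010
0xxxxxxx -> Class A (1-126)
Class A, default mask 255.0.0.0 (/8)


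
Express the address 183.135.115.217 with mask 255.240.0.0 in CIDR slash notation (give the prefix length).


Binary: 11111111.11110000.00000000.00000000
Count leading 1s
Prefix: /12


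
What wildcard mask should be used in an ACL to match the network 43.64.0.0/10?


Subnet mask: 255.192.0.0
Wildcard = 255.255.255.255 - subnet mask
255 - 255 = 0
255 - 192 = 63
255 - 0 = 255
255 - 0 = 255
Wildcard: 0.63.255.255


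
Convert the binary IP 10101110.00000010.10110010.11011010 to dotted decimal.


10101110 = 174
00000010 = 2
10110010 = 178
11011010 = 218
IP: 174.2.178.218


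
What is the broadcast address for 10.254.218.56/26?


Network: 10.254.218.0/26
Host bits = 6
Set all host bits to 1:
Broadcast: 10.254.218.63


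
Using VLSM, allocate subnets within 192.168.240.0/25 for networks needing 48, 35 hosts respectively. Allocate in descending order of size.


48 hosts -> /26 (62 usable): 192.168.240.0/26
35 hosts -> /26 (62 usable): 192.168.240.64/26
Allocation: 192.168.240.0/26 (48 hosts, 62 usable); 192.168.240.64/26 (35 hosts, 62 usable)


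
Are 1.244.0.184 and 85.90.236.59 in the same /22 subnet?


Mask: 255.255.252.0
1.244.0.184 AND mask = 1.244.0.0
85.90.236.59 AND mask = 85.90.236.0
No, different subnets (1.244.0.0 vs 85.90.236.0)


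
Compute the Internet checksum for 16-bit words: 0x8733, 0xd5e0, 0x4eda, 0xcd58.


Sum all words (with carry folding):
+ 0x8733 = 0x8733
+ 0xd5e0 = 0x5d14
+ 0x4eda = 0xabee
+ 0xcd58 = 0x7947
One's complement: ~0x7947
Checksum = 0x86b8


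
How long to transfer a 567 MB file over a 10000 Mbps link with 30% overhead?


Effective throughput = 10000 * (1 - 30/100) = 7000 Mbps
File size in Mb = 567 * 8 = 4536 Mb
Time = 4536 / 7000
Time = 0.648 seconds


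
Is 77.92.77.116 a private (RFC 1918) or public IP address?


RFC 1918 private ranges:
  10.0.0.0/8 (10.0.0.0 - 10.255.255.255)
  172.16.0.0/12 (172.16.0.0 - 172.31.255.255)
  192.168.0.0/16 (192.168.0.0 - 192.168.255.255)
Public (not in any RFC 1918 range)


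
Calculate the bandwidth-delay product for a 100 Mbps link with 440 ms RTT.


BDP = bandwidth * RTT
= 100 Mbps * 440 ms
= 100 * 1e6 * 440 / 1000 bits
= 44000000 bits
= 5500000 bytes
= 5371.0938 KB
BDP = 44000000 bits (5500000 bytes)


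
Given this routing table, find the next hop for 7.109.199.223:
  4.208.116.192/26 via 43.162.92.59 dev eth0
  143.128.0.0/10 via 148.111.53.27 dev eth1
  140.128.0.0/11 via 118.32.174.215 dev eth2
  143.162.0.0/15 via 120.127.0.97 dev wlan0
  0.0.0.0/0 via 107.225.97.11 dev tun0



Longest prefix match for 7.109.199.223:
  /26 4.208.116.192: no
  /10 143.128.0.0: no
  /11 140.128.0.0: no
  /15 143.162.0.0: no
  /0 0.0.0.0: MATCH
Selected: next-hop 107.225.97.11 via tun0 (matched /0)


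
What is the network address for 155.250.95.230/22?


IP:   10011011.11111010.01011111.11100110
Mask: 11111111.11111111.11111100.00000000
AND operation:
Net:  10011011.11111010.01011100.00000000
Network: 155.250.92.0/22


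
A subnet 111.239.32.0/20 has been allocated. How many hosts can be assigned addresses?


Host bits = 32 - 20 = 12
Total addresses = 2^12 = 4096
Usable = total - 2 (network and broadcast)
Usable hosts: 4094


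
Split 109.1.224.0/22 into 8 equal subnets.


New prefix = 22 + 3 = 25
Each subnet has 128 addresses
  109.1.224.0/25
  109.1.224.128/25
  109.1.225.0/25
  109.1.225.128/25
  109.1.226.0/25
  109.1.226.128/25
  109.1.227.0/25
  109.1.227.128/25
Subnets: 109.1.224.0/25, 109.1.224.128/25, 109.1.225.0/25, 109.1.225.128/25, 109.1.226.0/25, 109.1.226.128/25, 109.1.227.0/25, 109.1.227.128/25


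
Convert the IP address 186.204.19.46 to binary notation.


186 = 10111010
204 = 11001100
19 = 00010011
46 = 00101110
Binary: 10111010.11001100.00010011.00101110


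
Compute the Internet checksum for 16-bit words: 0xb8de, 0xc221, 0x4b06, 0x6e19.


Sum all words (with carry folding):
+ 0xb8de = 0xb8de
+ 0xc221 = 0x7b00
+ 0x4b06 = 0xc606
+ 0x6e19 = 0x3420
One's complement: ~0x3420
Checksum = 0xcbdf


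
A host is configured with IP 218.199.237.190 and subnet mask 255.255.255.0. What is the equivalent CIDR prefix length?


Binary: 11111111.11111111.11111111.00000000
Count leading 1s
Prefix: /24


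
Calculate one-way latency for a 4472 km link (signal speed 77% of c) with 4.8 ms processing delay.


Speed = 0.77 * 3e5 km/s = 231000 km/s
Propagation delay = 4472 / 231000 = 0.0194 s = 19.3593 ms
Processing delay = 4.8 ms
Total one-way latency = 24.1593 ms


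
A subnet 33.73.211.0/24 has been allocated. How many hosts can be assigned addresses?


Host bits = 32 - 24 = 8
Total addresses = 2^8 = 256
Usable = total - 2 (network and broadcast)
Usable hosts: 254


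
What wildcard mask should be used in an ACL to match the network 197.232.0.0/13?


Subnet mask: 255.248.0.0
Wildcard = 255.255.255.255 - subnet mask
255 - 255 = 0
255 - 248 = 7
255 - 0 = 255
255 - 0 = 255
Wildcard: 0.7.255.255


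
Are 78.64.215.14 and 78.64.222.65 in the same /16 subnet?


Mask: 255.255.0.0
78.64.215.14 AND mask = 78.64.0.0
78.64.222.65 AND mask = 78.64.0.0
Yes, same subnet (78.64.0.0)


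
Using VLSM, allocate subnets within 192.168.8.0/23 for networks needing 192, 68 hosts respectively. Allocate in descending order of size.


192 hosts -> /24 (254 usable): 192.168.8.0/24
68 hosts -> /25 (126 usable): 192.168.9.0/25
Allocation: 192.168.8.0/24 (192 hosts, 254 usable); 192.168.9.0/25 (68 hosts, 126 usable)


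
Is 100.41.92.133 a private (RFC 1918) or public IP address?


RFC 1918 private ranges:
  10.0.0.0/8 (10.0.0.0 - 10.255.255.255)
  172.16.0.0/12 (172.16.0.0 - 172.31.255.255)
  192.168.0.0/16 (192.168.0.0 - 192.168.255.255)
Public (not in any RFC 1918 range)


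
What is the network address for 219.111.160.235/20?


IP:   11011011.01101111.10100000.11101011
Mask: 11111111.11111111.11110000.00000000
AND operation:
Net:  11011011.01101111.10100000.00000000
Network: 219.111.160.0/20


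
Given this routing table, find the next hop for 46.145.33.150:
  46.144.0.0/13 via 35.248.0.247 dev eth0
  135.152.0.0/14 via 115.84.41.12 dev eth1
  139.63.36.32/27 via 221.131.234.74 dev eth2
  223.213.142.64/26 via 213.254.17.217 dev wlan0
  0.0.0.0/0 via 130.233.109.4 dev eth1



Longest prefix match for 46.145.33.150:
  /13 46.144.0.0: MATCH
  /14 135.152.0.0: no
  /27 139.63.36.32: no
  /26 223.213.142.64: no
  /0 0.0.0.0: MATCH
Selected: next-hop 35.248.0.247 via eth0 (matched /13)


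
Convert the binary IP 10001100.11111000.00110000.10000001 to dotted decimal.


10001100 = 140
11111000 = 248
00110000 = 48
10000001 = 129
IP: 140.248.48.129


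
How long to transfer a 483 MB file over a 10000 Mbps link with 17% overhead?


Effective throughput = 10000 * (1 - 17/100) = 8300 Mbps
File size in Mb = 483 * 8 = 3864 Mb
Time = 3864 / 8300
Time = 0.4655 seconds


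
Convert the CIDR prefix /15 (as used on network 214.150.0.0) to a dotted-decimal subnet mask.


/15 means 15 network bits, 17 host bits
Binary: 11111111111111100000000000000000
Mask: 255.254.0.0


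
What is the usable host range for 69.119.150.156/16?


Network: 69.119.0.0
Broadcast: 69.119.255.255
First usable = network + 1
Last usable = broadcast - 1
Range: 69.119.0.1 to 69.119.255.254


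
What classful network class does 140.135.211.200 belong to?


First octet: 140
Binary: 10001100
10xxxxxx -> Class B (128-191)
Class B, default mask 255.255.0.0 (/16)


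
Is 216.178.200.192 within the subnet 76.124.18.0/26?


Subnet network: 76.124.18.0
Test IP AND mask: 216.178.200.192
No, 216.178.200.192 is not in 76.124.18.0/26


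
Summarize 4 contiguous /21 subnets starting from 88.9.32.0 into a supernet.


Original prefix: /21
Number of subnets: 4 = 2^2
New prefix = 21 - 2 = 19
Supernet: 88.9.32.0/19


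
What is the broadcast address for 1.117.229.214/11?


Network: 1.96.0.0/11
Host bits = 21
Set all host bits to 1:
Broadcast: 1.127.255.255


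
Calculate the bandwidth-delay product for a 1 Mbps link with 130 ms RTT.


BDP = bandwidth * RTT
= 1 Mbps * 130 ms
= 1 * 1e6 * 130 / 1000 bits
= 130000 bits
= 16250 bytes
= 15.8691 KB
BDP = 130000 bits (16250 bytes)


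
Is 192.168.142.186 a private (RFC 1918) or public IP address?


RFC 1918 private ranges:
  10.0.0.0/8 (10.0.0.0 - 10.255.255.255)
  172.16.0.0/12 (172.16.0.0 - 172.31.255.255)
  192.168.0.0/16 (192.168.0.0 - 192.168.255.255)
Private (in 192.168.0.0/16)


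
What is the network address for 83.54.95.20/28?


IP:   01010011.00110110.01011111.00010100
Mask: 11111111.11111111.11111111.11110000
AND operation:
Net:  01010011.00110110.01011111.00010000
Network: 83.54.95.16/28


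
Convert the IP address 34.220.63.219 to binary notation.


34 = 00100010
220 = 11011100
63 = 00111111
219 = 11011011
Binary: 00100010.11011100.00111111.11011011


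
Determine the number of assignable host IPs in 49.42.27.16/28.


Host bits = 32 - 28 = 4
Total addresses = 2^4 = 16
Usable = total - 2 (network and broadcast)
Usable hosts: 14


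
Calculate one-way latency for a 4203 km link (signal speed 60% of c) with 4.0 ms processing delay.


Speed = 0.6 * 3e5 km/s = 180000 km/s
Propagation delay = 4203 / 180000 = 0.0233 s = 23.35 ms
Processing delay = 4.0 ms
Total one-way latency = 27.35 ms


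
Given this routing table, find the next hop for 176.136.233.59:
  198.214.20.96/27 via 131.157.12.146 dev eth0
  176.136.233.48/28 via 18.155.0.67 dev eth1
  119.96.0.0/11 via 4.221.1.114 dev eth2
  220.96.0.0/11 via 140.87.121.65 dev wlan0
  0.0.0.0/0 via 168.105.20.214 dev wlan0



Longest prefix match for 176.136.233.59:
  /27 198.214.20.96: no
  /28 176.136.233.48: MATCH
  /11 119.96.0.0: no
  /11 220.96.0.0: no
  /0 0.0.0.0: MATCH
Selected: next-hop 18.155.0.67 via eth1 (matched /28)


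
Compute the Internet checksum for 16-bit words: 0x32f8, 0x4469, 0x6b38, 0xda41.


Sum all words (with carry folding):
+ 0x32f8 = 0x32f8
+ 0x4469 = 0x7761
+ 0x6b38 = 0xe299
+ 0xda41 = 0xbcdb
One's complement: ~0xbcdb
Checksum = 0x4324


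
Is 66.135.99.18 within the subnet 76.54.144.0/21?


Subnet network: 76.54.144.0
Test IP AND mask: 66.135.96.0
No, 66.135.99.18 is not in 76.54.144.0/21


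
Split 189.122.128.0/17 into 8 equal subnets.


New prefix = 17 + 3 = 20
Each subnet has 4096 addresses
  189.122.128.0/20
  189.122.144.0/20
  189.122.160.0/20
  189.122.176.0/20
  189.122.192.0/20
  189.122.208.0/20
  189.122.224.0/20
  189.122.240.0/20
Subnets: 189.122.128.0/20, 189.122.144.0/20, 189.122.160.0/20, 189.122.176.0/20, 189.122.192.0/20, 189.122.208.0/20, 189.122.224.0/20, 189.122.240.0/20


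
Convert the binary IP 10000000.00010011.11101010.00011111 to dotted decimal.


10000000 = 128
00010011 = 19
11101010 = 234
00011111 = 31
IP: 128.19.234.31


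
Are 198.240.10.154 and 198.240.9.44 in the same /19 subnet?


Mask: 255.255.224.0
198.240.10.154 AND mask = 198.240.0.0
198.240.9.44 AND mask = 198.240.0.0
Yes, same subnet (198.240.0.0)


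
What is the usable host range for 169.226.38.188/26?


Network: 169.226.38.128
Broadcast: 169.226.38.191
First usable = network + 1
Last usable = broadcast - 1
Range: 169.226.38.129 to 169.226.38.190


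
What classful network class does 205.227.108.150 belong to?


First octet: 205
Binary: 11001101
110xxxxx -> Class C (192-223)
Class C, default mask 255.255.255.0 (/24)


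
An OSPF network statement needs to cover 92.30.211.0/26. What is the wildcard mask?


Subnet mask: 255.255.255.192
Wildcard = 255.255.255.255 - subnet mask
255 - 255 = 0
255 - 255 = 0
255 - 255 = 0
255 - 192 = 63
Wildcard: 0.0.0.63


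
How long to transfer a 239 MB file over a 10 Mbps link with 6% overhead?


Effective throughput = 10 * (1 - 6/100) = 9.4 Mbps
File size in Mb = 239 * 8 = 1912 Mb
Time = 1912 / 9.4
Time = 203.4043 seconds


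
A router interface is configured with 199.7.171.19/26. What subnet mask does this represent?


/26 means 26 network bits, 6 host bits
Binary: 11111111111111111111111111000000
Mask: 255.255.255.192


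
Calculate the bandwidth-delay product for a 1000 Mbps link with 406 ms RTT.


BDP = bandwidth * RTT
= 1000 Mbps * 406 ms
= 1000 * 1e6 * 406 / 1000 bits
= 406000000 bits
= 50750000 bytes
= 49560.5469 KB
BDP = 406000000 bits (50750000 bytes)


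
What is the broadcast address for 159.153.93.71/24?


Network: 159.153.93.0/24
Host bits = 8
Set all host bits to 1:
Broadcast: 159.153.93.255


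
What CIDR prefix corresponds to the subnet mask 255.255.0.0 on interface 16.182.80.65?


Binary: 11111111.11111111.00000000.00000000
Count leading 1s
Prefix: /16


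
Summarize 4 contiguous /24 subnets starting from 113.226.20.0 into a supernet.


Original prefix: /24
Number of subnets: 4 = 2^2
New prefix = 24 - 2 = 22
Supernet: 113.226.20.0/22


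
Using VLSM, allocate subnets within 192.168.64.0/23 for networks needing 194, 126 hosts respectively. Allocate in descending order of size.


194 hosts -> /24 (254 usable): 192.168.64.0/24
126 hosts -> /25 (126 usable): 192.168.65.0/25
Allocation: 192.168.64.0/24 (194 hosts, 254 usable); 192.168.65.0/25 (126 hosts, 126 usable)


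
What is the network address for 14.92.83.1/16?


IP:   00001110.01011100.01010011.00000001
Mask: 11111111.11111111.00000000.00000000
AND operation:
Net:  00001110.01011100.00000000.00000000
Network: 14.92.0.0/16


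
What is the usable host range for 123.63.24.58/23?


Network: 123.63.24.0
Broadcast: 123.63.25.255
First usable = network + 1
Last usable = broadcast - 1
Range: 123.63.24.1 to 123.63.25.254


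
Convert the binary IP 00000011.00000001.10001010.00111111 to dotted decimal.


00000011 = 3
00000001 = 1
10001010 = 138
00111111 = 63
IP: 3.1.138.63


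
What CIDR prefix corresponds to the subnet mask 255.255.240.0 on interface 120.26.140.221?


Binary: 11111111.11111111.11110000.00000000
Count leading 1s
Prefix: /20


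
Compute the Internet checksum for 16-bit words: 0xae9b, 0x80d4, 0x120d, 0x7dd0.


Sum all words (with carry folding):
+ 0xae9b = 0xae9b
+ 0x80d4 = 0x2f70
+ 0x120d = 0x417d
+ 0x7dd0 = 0xbf4d
One's complement: ~0xbf4d
Checksum = 0x40b2


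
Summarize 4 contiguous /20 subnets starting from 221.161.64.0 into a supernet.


Original prefix: /20
Number of subnets: 4 = 2^2
New prefix = 20 - 2 = 18
Supernet: 221.161.64.0/18


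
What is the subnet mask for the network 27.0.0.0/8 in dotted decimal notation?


/8 means 8 network bits, 24 host bits
Binary: 11111111000000000000000000000000
Mask: 255.0.0.0


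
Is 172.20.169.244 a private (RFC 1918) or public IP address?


RFC 1918 private ranges:
  10.0.0.0/8 (10.0.0.0 - 10.255.255.255)
  172.16.0.0/12 (172.16.0.0 - 172.31.255.255)
  192.168.0.0/16 (192.168.0.0 - 192.168.255.255)
Private (in 172.16.0.0/12)


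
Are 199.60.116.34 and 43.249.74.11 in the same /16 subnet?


Mask: 255.255.0.0
199.60.116.34 AND mask = 199.60.0.0
43.249.74.11 AND mask = 43.249.0.0
No, different subnets (199.60.0.0 vs 43.249.0.0)


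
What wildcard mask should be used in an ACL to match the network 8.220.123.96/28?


Subnet mask: 255.255.255.240
Wildcard = 255.255.255.255 - subnet mask
255 - 255 = 0
255 - 255 = 0
255 - 255 = 0
255 - 240 = 15
Wildcard: 0.0.0.15


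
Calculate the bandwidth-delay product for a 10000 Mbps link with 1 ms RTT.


BDP = bandwidth * RTT
= 10000 Mbps * 1 ms
= 10000 * 1e6 * 1 / 1000 bits
= 10000000 bits
= 1250000 bytes
= 1220.7031 KB
BDP = 10000000 bits (1250000 bytes)


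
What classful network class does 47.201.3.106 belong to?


First octet: 47
Binary: 00101111
0xxxxxxx -> Class A (1-126)
Class A, default mask 255.0.0.0 (/8)


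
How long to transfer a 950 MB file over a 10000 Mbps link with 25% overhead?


Effective throughput = 10000 * (1 - 25/100) = 7500 Mbps
File size in Mb = 950 * 8 = 7600 Mb
Time = 7600 / 7500
Time = 1.0133 seconds


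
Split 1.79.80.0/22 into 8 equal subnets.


New prefix = 22 + 3 = 25
Each subnet has 128 addresses
  1.79.80.0/25
  1.79.80.128/25
  1.79.81.0/25
  1.79.81.128/25
  1.79.82.0/25
  1.79.82.128/25
  1.79.83.0/25
  1.79.83.128/25
Subnets: 1.79.80.0/25, 1.79.80.128/25, 1.79.81.0/25, 1.79.81.128/25, 1.79.82.0/25, 1.79.82.128/25, 1.79.83.0/25, 1.79.83.128/25


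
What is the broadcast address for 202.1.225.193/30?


Network: 202.1.225.192/30
Host bits = 2
Set all host bits to 1:
Broadcast: 202.1.225.195


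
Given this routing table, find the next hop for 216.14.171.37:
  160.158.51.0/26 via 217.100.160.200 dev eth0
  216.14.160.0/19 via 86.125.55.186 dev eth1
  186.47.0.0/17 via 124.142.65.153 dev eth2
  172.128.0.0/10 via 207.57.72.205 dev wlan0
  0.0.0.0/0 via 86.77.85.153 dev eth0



Longest prefix match for 216.14.171.37:
  /26 160.158.51.0: no
  /19 216.14.160.0: MATCH
  /17 186.47.0.0: no
  /10 172.128.0.0: no
  /0 0.0.0.0: MATCH
Selected: next-hop 86.125.55.186 via eth1 (matched /19)


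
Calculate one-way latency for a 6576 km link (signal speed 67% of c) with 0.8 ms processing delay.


Speed = 0.67 * 3e5 km/s = 201000 km/s
Propagation delay = 6576 / 201000 = 0.0327 s = 32.7164 ms
Processing delay = 0.8 ms
Total one-way latency = 33.5164 ms


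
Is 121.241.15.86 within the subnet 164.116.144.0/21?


Subnet network: 164.116.144.0
Test IP AND mask: 121.241.8.0
No, 121.241.15.86 is not in 164.116.144.0/21


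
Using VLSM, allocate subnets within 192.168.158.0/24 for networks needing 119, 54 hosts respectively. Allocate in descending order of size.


119 hosts -> /25 (126 usable): 192.168.158.0/25
54 hosts -> /26 (62 usable): 192.168.158.128/26
Allocation: 192.168.158.0/25 (119 hosts, 126 usable); 192.168.158.128/26 (54 hosts, 62 usable)


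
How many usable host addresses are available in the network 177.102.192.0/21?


Host bits = 32 - 21 = 11
Total addresses = 2^11 = 2048
Usable = total - 2 (network and broadcast)
Usable hosts: 2046


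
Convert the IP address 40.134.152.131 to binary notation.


40 = 00101000
134 = 10000110
152 = 10011000
131 = 10000011
Binary: 00101000.10000110.10011000.10000011


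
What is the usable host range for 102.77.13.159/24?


Network: 102.77.13.0
Broadcast: 102.77.13.255
First usable = network + 1
Last usable = broadcast - 1
Range: 102.77.13.1 to 102.77.13.254


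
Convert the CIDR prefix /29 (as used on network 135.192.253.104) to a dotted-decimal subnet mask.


/29 means 29 network bits, 3 host bits
Binary: 11111111111111111111111111111000
Mask: 255.255.255.248


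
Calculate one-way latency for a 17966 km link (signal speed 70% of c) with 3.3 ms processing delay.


Speed = 0.7 * 3e5 km/s = 210000 km/s
Propagation delay = 17966 / 210000 = 0.0856 s = 85.5524 ms
Processing delay = 3.3 ms
Total one-way latency = 88.8524 ms


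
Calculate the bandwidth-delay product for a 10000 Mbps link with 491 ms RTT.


BDP = bandwidth * RTT
= 10000 Mbps * 491 ms
= 10000 * 1e6 * 491 / 1000 bits
= 4910000000 bits
= 613750000 bytes
= 599365.2344 KB
BDP = 4910000000 bits (613750000 bytes)


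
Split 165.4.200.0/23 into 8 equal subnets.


New prefix = 23 + 3 = 26
Each subnet has 64 addresses
  165.4.200.0/26
  165.4.200.64/26
  165.4.200.128/26
  165.4.200.192/26
  165.4.201.0/26
  165.4.201.64/26
  165.4.201.128/26
  165.4.201.192/26
Subnets: 165.4.200.0/26, 165.4.200.64/26, 165.4.200.128/26, 165.4.200.192/26, 165.4.201.0/26, 165.4.201.64/26, 165.4.201.128/26, 165.4.201.192/26


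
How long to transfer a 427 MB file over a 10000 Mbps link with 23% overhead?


Effective throughput = 10000 * (1 - 23/100) = 7700 Mbps
File size in Mb = 427 * 8 = 3416 Mb
Time = 3416 / 7700
Time = 0.4436 seconds


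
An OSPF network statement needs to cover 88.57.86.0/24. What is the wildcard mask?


Subnet mask: 255.255.255.0
Wildcard = 255.255.255.255 - subnet mask
255 - 255 = 0
255 - 255 = 0
255 - 255 = 0
255 - 0 = 255
Wildcard: 0.0.0.255


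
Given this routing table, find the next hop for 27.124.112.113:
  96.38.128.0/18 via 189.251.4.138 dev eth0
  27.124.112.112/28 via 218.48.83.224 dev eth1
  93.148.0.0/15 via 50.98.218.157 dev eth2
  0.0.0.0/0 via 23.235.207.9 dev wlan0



Longest prefix match for 27.124.112.113:
  /18 96.38.128.0: no
  /28 27.124.112.112: MATCH
  /15 93.148.0.0: no
  /0 0.0.0.0: MATCH
Selected: next-hop 218.48.83.224 via eth1 (matched /28)


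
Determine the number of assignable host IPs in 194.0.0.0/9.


Host bits = 32 - 9 = 23
Total addresses = 2^23 = 8388608
Usable = total - 2 (network and broadcast)
Usable hosts: 8388606


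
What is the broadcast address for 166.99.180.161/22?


Network: 166.99.180.0/22
Host bits = 10
Set all host bits to 1:
Broadcast: 166.99.183.255


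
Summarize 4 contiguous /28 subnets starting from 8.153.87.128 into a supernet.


Original prefix: /28
Number of subnets: 4 = 2^2
New prefix = 28 - 2 = 26
Supernet: 8.153.87.128/26
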